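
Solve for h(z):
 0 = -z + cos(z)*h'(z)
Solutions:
 h(z) = C1 + Integral(z/cos(z), z)


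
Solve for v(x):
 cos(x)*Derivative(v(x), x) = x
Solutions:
 v(x) = C1 + Integral(x/cos(x), x)


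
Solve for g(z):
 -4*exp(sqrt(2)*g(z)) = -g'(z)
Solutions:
 g(z) = sqrt(2)*(2*log(-1/(C1 + 4*z)) - log(2))/4


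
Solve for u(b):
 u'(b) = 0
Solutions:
 u(b) = C1


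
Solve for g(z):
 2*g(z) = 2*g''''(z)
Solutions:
 g(z) = C1*exp(-z) + C2*exp(z) + C3*sin(z) + C4*cos(z)


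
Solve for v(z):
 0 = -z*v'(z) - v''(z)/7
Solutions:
 v(z) = C1 + C2*erf(sqrt(14)*z/2)


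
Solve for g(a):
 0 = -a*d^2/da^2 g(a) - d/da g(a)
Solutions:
 g(a) = C1 + C2*log(a)


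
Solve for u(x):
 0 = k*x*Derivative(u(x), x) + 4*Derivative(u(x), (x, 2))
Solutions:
 u(x) = Piecewise((-sqrt(2)*sqrt(pi)*C1*erf(sqrt(2)*sqrt(k)*x/4)/sqrt(k) - C2, (k > 0) | (k < 0)), (-C1*x - C2, True))


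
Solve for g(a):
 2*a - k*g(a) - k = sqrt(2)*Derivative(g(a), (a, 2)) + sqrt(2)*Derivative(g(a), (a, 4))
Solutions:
 g(a) = C1*exp(-sqrt(2)*a*sqrt(-sqrt(-2*sqrt(2)*k + 1) - 1)/2) + C2*exp(sqrt(2)*a*sqrt(-sqrt(-2*sqrt(2)*k + 1) - 1)/2) + C3*exp(-sqrt(2)*a*sqrt(sqrt(-2*sqrt(2)*k + 1) - 1)/2) + C4*exp(sqrt(2)*a*sqrt(sqrt(-2*sqrt(2)*k + 1) - 1)/2) + 2*a/k - 1


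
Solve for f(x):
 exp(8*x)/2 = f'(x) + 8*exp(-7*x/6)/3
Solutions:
 f(x) = C1 + exp(8*x)/16 + 16*exp(-7*x/6)/7


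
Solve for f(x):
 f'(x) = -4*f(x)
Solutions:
 f(x) = C1*exp(-4*x)


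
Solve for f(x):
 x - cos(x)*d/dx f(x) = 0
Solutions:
 f(x) = C1 + Integral(x/cos(x), x)


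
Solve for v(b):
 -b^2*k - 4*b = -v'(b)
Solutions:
 v(b) = C1 + b^3*k/3 + 2*b^2


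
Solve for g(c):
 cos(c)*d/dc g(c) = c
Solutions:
 g(c) = C1 + Integral(c/cos(c), c)


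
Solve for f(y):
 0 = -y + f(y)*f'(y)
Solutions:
 f(y) = -sqrt(C1 + y^2)
 f(y) = sqrt(C1 + y^2)


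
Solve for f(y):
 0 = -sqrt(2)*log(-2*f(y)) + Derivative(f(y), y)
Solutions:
 -sqrt(2)*Integral(1/(log(-_y) + log(2)), (_y, f(y)))/2 = C1 - y


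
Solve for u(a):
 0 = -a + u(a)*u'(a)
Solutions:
 u(a) = -sqrt(C1 + a^2)
 u(a) = sqrt(C1 + a^2)


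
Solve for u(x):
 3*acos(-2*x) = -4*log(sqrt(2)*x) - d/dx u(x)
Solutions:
 u(x) = C1 - 4*x*log(x) - 3*x*acos(-2*x) - 2*x*log(2) + 4*x - 3*sqrt(1 - 4*x^2)/2


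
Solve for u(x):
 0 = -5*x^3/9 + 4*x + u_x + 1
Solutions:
 u(x) = C1 + 5*x^4/36 - 2*x^2 - x


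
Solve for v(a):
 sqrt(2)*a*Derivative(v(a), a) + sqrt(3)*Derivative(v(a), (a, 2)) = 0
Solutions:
 v(a) = C1 + C2*erf(6^(3/4)*a/6)


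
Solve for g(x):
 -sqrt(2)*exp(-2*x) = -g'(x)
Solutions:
 g(x) = C1 - sqrt(2)*exp(-2*x)/2


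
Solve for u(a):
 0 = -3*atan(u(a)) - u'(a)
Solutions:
 Integral(1/atan(_y), (_y, u(a))) = C1 - 3*a


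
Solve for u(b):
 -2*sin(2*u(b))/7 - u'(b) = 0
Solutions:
 2*b/7 + log(cos(2*u(b)) - 1)/4 - log(cos(2*u(b)) + 1)/4 = C1


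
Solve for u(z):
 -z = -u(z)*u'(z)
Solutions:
 u(z) = -sqrt(C1 + z^2)
 u(z) = sqrt(C1 + z^2)


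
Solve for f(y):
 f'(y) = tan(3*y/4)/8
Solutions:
 f(y) = C1 - log(cos(3*y/4))/6


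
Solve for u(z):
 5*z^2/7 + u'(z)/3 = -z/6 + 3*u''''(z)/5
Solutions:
 u(z) = C1 + C4*exp(15^(1/3)*z/3) - 5*z^3/7 - z^2/4 + (C2*sin(3^(5/6)*5^(1/3)*z/6) + C3*cos(3^(5/6)*5^(1/3)*z/6))*exp(-15^(1/3)*z/6)


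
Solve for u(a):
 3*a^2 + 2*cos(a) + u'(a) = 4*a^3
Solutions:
 u(a) = C1 + a^4 - a^3 - 2*sin(a)


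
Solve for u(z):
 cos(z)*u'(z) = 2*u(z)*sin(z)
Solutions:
 u(z) = C1/cos(z)^2


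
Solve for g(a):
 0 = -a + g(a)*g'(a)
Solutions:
 g(a) = -sqrt(C1 + a^2)
 g(a) = sqrt(C1 + a^2)


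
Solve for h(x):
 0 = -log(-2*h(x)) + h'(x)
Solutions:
 -Integral(1/(log(-_y) + log(2)), (_y, h(x))) = C1 - x


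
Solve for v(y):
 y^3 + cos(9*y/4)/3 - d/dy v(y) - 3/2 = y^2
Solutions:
 v(y) = C1 + y^4/4 - y^3/3 - 3*y/2 + 4*sin(9*y/4)/27


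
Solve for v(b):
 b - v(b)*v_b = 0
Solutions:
 v(b) = -sqrt(C1 + b^2)
 v(b) = sqrt(C1 + b^2)


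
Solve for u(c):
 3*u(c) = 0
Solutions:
 u(c) = 0


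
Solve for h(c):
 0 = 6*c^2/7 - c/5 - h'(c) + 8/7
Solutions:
 h(c) = C1 + 2*c^3/7 - c^2/10 + 8*c/7


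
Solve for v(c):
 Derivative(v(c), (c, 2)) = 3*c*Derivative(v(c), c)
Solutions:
 v(c) = C1 + C2*erfi(sqrt(6)*c/2)


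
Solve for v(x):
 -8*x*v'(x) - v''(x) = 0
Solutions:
 v(x) = C1 + C2*erf(2*x)


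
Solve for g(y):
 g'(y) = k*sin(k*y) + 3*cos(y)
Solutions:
 g(y) = C1 + 3*sin(y) - cos(k*y)


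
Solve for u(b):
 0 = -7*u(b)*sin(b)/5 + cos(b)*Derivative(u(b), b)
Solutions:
 u(b) = C1/cos(b)^(7/5)


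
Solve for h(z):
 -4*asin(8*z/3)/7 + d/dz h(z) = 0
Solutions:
 h(z) = C1 + 4*z*asin(8*z/3)/7 + sqrt(9 - 64*z^2)/14


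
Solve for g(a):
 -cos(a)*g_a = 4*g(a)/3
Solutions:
 g(a) = C1*(sin(a) - 1)^(2/3)/(sin(a) + 1)^(2/3)


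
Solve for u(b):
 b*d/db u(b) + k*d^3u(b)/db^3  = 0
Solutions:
 u(b) = C1 + Integral(C2*airyai(b*(-1/k)^(1/3)) + C3*airybi(b*(-1/k)^(1/3)), b)


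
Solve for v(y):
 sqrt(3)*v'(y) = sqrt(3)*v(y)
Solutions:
 v(y) = C1*exp(y)


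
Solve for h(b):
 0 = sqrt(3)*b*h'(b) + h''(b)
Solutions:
 h(b) = C1 + C2*erf(sqrt(2)*3^(1/4)*b/2)


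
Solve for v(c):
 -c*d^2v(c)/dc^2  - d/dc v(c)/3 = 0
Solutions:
 v(c) = C1 + C2*c^(2/3)


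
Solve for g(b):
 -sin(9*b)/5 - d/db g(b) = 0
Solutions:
 g(b) = C1 + cos(9*b)/45


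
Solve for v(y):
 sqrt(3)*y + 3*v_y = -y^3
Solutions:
 v(y) = C1 - y^4/12 - sqrt(3)*y^2/6


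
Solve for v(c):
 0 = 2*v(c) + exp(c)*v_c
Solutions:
 v(c) = C1*exp(2*exp(-c))


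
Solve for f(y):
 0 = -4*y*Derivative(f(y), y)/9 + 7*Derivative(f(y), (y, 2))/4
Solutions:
 f(y) = C1 + C2*erfi(2*sqrt(14)*y/21)


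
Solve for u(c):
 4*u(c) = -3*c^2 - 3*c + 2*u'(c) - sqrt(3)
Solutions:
 u(c) = C1*exp(2*c) - 3*c^2/4 - 3*c/2 - 3/4 - sqrt(3)/4


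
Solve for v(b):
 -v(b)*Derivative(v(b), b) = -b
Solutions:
 v(b) = -sqrt(C1 + b^2)
 v(b) = sqrt(C1 + b^2)


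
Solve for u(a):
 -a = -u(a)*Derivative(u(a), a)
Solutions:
 u(a) = -sqrt(C1 + a^2)
 u(a) = sqrt(C1 + a^2)


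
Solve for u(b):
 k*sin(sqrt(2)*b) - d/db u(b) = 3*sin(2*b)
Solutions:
 u(b) = C1 - sqrt(2)*k*cos(sqrt(2)*b)/2 + 3*cos(2*b)/2


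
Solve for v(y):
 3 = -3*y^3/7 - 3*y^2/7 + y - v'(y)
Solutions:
 v(y) = C1 - 3*y^4/28 - y^3/7 + y^2/2 - 3*y


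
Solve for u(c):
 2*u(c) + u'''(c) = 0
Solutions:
 u(c) = C3*exp(-2^(1/3)*c) + (C1*sin(2^(1/3)*sqrt(3)*c/2) + C2*cos(2^(1/3)*sqrt(3)*c/2))*exp(2^(1/3)*c/2)


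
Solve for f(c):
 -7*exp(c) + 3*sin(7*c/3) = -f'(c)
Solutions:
 f(c) = C1 + 7*exp(c) + 9*cos(7*c/3)/7


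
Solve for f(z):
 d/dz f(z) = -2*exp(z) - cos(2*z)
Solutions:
 f(z) = C1 - 2*exp(z) - sin(2*z)/2


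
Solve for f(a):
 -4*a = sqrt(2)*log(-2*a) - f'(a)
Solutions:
 f(a) = C1 + 2*a^2 + sqrt(2)*a*log(-a) + sqrt(2)*a*(-1 + log(2))


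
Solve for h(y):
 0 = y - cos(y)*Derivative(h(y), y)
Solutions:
 h(y) = C1 + Integral(y/cos(y), y)


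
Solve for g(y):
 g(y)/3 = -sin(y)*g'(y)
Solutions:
 g(y) = C1*(cos(y) + 1)^(1/6)/(cos(y) - 1)^(1/6)


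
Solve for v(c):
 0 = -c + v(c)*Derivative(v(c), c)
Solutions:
 v(c) = -sqrt(C1 + c^2)
 v(c) = sqrt(C1 + c^2)


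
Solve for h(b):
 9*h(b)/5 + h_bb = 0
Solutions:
 h(b) = C1*sin(3*sqrt(5)*b/5) + C2*cos(3*sqrt(5)*b/5)


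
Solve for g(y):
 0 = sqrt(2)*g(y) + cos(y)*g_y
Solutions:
 g(y) = C1*(sin(y) - 1)^(sqrt(2)/2)/(sin(y) + 1)^(sqrt(2)/2)


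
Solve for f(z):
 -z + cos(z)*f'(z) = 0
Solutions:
 f(z) = C1 + Integral(z/cos(z), z)


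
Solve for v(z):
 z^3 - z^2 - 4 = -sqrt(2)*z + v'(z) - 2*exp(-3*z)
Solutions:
 v(z) = C1 + z^4/4 - z^3/3 + sqrt(2)*z^2/2 - 4*z - 2*exp(-3*z)/3


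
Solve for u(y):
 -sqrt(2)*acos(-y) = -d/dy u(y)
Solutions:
 u(y) = C1 + sqrt(2)*(y*acos(-y) + sqrt(1 - y^2))


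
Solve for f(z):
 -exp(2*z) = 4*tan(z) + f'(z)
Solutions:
 f(z) = C1 - exp(2*z)/2 + 4*log(cos(z))


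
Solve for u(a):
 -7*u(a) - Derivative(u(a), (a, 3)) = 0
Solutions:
 u(a) = C3*exp(-7^(1/3)*a) + (C1*sin(sqrt(3)*7^(1/3)*a/2) + C2*cos(sqrt(3)*7^(1/3)*a/2))*exp(7^(1/3)*a/2)


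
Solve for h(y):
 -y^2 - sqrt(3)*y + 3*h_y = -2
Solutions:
 h(y) = C1 + y^3/9 + sqrt(3)*y^2/6 - 2*y/3


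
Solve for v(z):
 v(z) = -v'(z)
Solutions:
 v(z) = C1*exp(-z)


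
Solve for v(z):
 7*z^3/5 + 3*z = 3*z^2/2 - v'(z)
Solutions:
 v(z) = C1 - 7*z^4/20 + z^3/2 - 3*z^2/2


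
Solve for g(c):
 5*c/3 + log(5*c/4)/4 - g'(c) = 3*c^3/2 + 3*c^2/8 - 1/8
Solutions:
 g(c) = C1 - 3*c^4/8 - c^3/8 + 5*c^2/6 + c*log(c)/4 - c*log(2)/2 - c/8 + c*log(5)/4


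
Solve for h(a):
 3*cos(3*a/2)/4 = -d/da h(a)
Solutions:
 h(a) = C1 - sin(3*a/2)/2


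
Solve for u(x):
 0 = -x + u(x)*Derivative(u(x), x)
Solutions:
 u(x) = -sqrt(C1 + x^2)
 u(x) = sqrt(C1 + x^2)


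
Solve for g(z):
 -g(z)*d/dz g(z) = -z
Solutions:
 g(z) = -sqrt(C1 + z^2)
 g(z) = sqrt(C1 + z^2)


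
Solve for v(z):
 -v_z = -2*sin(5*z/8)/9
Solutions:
 v(z) = C1 - 16*cos(5*z/8)/45


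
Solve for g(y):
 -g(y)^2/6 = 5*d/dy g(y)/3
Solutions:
 g(y) = 10/(C1 + y)


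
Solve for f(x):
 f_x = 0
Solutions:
 f(x) = C1


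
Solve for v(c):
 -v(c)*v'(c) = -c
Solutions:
 v(c) = -sqrt(C1 + c^2)
 v(c) = sqrt(C1 + c^2)


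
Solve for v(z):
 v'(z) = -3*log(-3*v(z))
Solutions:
 Integral(1/(log(-_y) + log(3)), (_y, v(z)))/3 = C1 - z


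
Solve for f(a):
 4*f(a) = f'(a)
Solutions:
 f(a) = C1*exp(4*a)


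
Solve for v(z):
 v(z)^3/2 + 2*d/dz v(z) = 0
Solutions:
 v(z) = -sqrt(2)*sqrt(-1/(C1 - z))
 v(z) = sqrt(2)*sqrt(-1/(C1 - z))


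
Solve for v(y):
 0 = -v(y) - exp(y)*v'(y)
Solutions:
 v(y) = C1*exp(exp(-y))


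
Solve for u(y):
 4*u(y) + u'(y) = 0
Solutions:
 u(y) = C1*exp(-4*y)


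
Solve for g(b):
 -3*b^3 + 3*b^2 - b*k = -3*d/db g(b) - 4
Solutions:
 g(b) = C1 + b^4/4 - b^3/3 + b^2*k/6 - 4*b/3


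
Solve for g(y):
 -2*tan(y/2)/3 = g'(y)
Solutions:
 g(y) = C1 + 4*log(cos(y/2))/3


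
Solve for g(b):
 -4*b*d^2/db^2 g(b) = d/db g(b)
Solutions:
 g(b) = C1 + C2*b^(3/4)


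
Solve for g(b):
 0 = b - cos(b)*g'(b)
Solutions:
 g(b) = C1 + Integral(b/cos(b), b)


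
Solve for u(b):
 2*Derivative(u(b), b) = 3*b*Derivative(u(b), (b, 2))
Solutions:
 u(b) = C1 + C2*b^(5/3)


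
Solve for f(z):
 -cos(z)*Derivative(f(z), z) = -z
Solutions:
 f(z) = C1 + Integral(z/cos(z), z)


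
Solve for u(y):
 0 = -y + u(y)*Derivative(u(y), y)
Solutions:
 u(y) = -sqrt(C1 + y^2)
 u(y) = sqrt(C1 + y^2)


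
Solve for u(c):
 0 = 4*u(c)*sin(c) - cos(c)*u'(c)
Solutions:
 u(c) = C1/cos(c)^4


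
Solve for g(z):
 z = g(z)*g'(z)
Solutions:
 g(z) = -sqrt(C1 + z^2)
 g(z) = sqrt(C1 + z^2)


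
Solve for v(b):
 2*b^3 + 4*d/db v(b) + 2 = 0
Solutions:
 v(b) = C1 - b^4/8 - b/2


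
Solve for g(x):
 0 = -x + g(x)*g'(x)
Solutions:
 g(x) = -sqrt(C1 + x^2)
 g(x) = sqrt(C1 + x^2)


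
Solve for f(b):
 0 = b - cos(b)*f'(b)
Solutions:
 f(b) = C1 + Integral(b/cos(b), b)


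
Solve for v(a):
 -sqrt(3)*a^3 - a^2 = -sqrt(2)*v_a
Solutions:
 v(a) = C1 + sqrt(6)*a^4/8 + sqrt(2)*a^3/6


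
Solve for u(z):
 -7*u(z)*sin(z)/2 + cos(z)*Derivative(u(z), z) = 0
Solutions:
 u(z) = C1/cos(z)^(7/2)


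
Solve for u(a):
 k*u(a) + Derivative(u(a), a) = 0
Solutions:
 u(a) = C1*exp(-a*k)


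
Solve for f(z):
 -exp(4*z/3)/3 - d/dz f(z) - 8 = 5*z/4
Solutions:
 f(z) = C1 - 5*z^2/8 - 8*z - exp(4*z/3)/4


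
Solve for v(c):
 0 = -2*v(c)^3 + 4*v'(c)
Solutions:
 v(c) = -sqrt(-1/(C1 + c))
 v(c) = sqrt(-1/(C1 + c))


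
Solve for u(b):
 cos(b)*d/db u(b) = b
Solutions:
 u(b) = C1 + Integral(b/cos(b), b)


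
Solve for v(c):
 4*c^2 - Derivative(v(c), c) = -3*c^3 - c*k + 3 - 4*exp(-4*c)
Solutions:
 v(c) = C1 + 3*c^4/4 + 4*c^3/3 + c^2*k/2 - 3*c - exp(-4*c)


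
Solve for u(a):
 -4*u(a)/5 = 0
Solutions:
 u(a) = 0


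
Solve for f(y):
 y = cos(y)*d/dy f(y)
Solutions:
 f(y) = C1 + Integral(y/cos(y), y)


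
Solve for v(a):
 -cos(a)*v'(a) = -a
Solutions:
 v(a) = C1 + Integral(a/cos(a), a)


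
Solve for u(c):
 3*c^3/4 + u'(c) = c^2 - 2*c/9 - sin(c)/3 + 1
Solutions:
 u(c) = C1 - 3*c^4/16 + c^3/3 - c^2/9 + c + cos(c)/3


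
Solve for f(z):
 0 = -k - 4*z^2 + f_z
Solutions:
 f(z) = C1 + k*z + 4*z^3/3


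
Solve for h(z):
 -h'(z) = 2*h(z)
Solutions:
 h(z) = C1*exp(-2*z)


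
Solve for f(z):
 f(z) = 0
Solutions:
 f(z) = 0


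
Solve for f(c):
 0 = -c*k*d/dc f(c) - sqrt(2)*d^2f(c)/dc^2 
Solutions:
 f(c) = Piecewise((-2^(3/4)*sqrt(pi)*C1*erf(2^(1/4)*c*sqrt(k)/2)/(2*sqrt(k)) - C2, (k > 0) | (k < 0)), (-C1*c - C2, True))


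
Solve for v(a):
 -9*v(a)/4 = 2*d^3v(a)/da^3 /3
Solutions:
 v(a) = C3*exp(-3*a/2) + (C1*sin(3*sqrt(3)*a/4) + C2*cos(3*sqrt(3)*a/4))*exp(3*a/4)


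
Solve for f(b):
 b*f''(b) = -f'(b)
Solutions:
 f(b) = C1 + C2*log(b)


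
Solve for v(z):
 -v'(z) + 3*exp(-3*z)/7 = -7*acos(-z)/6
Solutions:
 v(z) = C1 + 7*z*acos(-z)/6 + 7*sqrt(1 - z^2)/6 - exp(-3*z)/7


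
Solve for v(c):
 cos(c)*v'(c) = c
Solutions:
 v(c) = C1 + Integral(c/cos(c), c)


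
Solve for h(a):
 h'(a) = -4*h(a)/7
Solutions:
 h(a) = C1*exp(-4*a/7)


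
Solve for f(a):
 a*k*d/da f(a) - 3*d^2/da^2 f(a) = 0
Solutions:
 f(a) = Piecewise((-sqrt(6)*sqrt(pi)*C1*erf(sqrt(6)*a*sqrt(-k)/6)/(2*sqrt(-k)) - C2, (k > 0) | (k < 0)), (-C1*a - C2, True))


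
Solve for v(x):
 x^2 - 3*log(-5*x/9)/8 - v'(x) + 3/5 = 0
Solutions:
 v(x) = C1 + x^3/3 - 3*x*log(-x)/8 + 3*x*(-5*log(5) + 10*log(3) + 13)/40


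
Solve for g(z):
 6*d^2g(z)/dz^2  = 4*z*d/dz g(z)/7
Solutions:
 g(z) = C1 + C2*erfi(sqrt(21)*z/21)


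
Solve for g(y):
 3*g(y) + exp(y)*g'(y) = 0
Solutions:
 g(y) = C1*exp(3*exp(-y))


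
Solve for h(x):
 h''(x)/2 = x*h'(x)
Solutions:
 h(x) = C1 + C2*erfi(x)


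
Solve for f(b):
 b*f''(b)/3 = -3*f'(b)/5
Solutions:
 f(b) = C1 + C2/b^(4/5)


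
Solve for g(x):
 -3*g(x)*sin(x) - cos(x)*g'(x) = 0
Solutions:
 g(x) = C1*cos(x)^3


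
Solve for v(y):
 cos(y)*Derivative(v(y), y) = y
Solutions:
 v(y) = C1 + Integral(y/cos(y), y)


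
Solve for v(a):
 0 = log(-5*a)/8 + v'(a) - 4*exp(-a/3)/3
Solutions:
 v(a) = C1 - a*log(-a)/8 + a*(1 - log(5))/8 - 4*exp(-a/3)


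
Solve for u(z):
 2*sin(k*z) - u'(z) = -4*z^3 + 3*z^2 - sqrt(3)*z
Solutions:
 u(z) = C1 + z^4 - z^3 + sqrt(3)*z^2/2 - 2*cos(k*z)/k


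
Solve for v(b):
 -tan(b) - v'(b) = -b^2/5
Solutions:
 v(b) = C1 + b^3/15 + log(cos(b))


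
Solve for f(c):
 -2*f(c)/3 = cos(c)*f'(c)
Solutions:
 f(c) = C1*(sin(c) - 1)^(1/3)/(sin(c) + 1)^(1/3)


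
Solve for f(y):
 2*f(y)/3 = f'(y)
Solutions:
 f(y) = C1*exp(2*y/3)


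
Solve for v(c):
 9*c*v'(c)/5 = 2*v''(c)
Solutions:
 v(c) = C1 + C2*erfi(3*sqrt(5)*c/10)


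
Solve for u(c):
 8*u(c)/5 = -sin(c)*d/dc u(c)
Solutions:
 u(c) = C1*(cos(c) + 1)^(4/5)/(cos(c) - 1)^(4/5)


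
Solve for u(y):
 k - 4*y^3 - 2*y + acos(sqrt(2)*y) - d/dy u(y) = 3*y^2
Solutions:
 u(y) = C1 + k*y - y^4 - y^3 - y^2 + y*acos(sqrt(2)*y) - sqrt(2)*sqrt(1 - 2*y^2)/2


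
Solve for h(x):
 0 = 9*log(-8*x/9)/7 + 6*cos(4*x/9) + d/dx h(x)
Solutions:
 h(x) = C1 - 9*x*log(-x)/7 - 27*x*log(2)/7 + 9*x/7 + 18*x*log(3)/7 - 27*sin(4*x/9)/2


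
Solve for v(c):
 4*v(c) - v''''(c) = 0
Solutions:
 v(c) = C1*exp(-sqrt(2)*c) + C2*exp(sqrt(2)*c) + C3*sin(sqrt(2)*c) + C4*cos(sqrt(2)*c)


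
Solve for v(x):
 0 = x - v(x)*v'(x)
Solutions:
 v(x) = -sqrt(C1 + x^2)
 v(x) = sqrt(C1 + x^2)


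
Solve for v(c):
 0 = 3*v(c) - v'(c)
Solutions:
 v(c) = C1*exp(3*c)


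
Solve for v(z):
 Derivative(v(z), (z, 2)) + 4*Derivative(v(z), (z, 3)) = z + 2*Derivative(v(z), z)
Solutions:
 v(z) = C1 + C2*exp(z*(-1 + sqrt(33))/8) + C3*exp(-z*(1 + sqrt(33))/8) - z^2/4 - z/4


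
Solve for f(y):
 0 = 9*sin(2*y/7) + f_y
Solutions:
 f(y) = C1 + 63*cos(2*y/7)/2


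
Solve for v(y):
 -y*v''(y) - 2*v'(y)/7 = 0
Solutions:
 v(y) = C1 + C2*y^(5/7)


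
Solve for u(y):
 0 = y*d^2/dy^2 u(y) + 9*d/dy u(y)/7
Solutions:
 u(y) = C1 + C2/y^(2/7)


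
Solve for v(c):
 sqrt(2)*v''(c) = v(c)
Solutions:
 v(c) = C1*exp(-2^(3/4)*c/2) + C2*exp(2^(3/4)*c/2)


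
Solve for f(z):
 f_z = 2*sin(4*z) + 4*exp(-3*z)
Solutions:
 f(z) = C1 - cos(4*z)/2 - 4*exp(-3*z)/3


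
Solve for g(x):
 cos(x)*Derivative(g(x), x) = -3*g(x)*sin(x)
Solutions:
 g(x) = C1*cos(x)^3


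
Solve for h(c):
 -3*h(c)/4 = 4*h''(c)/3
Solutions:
 h(c) = C1*sin(3*c/4) + C2*cos(3*c/4)


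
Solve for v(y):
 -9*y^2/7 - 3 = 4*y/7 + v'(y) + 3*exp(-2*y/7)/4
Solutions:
 v(y) = C1 - 3*y^3/7 - 2*y^2/7 - 3*y + 21*exp(-2*y/7)/8


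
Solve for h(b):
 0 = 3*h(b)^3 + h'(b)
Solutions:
 h(b) = -sqrt(2)*sqrt(-1/(C1 - 3*b))/2
 h(b) = sqrt(2)*sqrt(-1/(C1 - 3*b))/2


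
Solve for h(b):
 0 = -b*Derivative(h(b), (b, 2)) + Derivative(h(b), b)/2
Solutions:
 h(b) = C1 + C2*b^(3/2)


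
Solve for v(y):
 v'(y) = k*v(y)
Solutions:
 v(y) = C1*exp(k*y)


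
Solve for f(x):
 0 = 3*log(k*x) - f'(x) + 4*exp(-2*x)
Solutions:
 f(x) = C1 + 3*x*log(k*x) - 3*x - 2*exp(-2*x)


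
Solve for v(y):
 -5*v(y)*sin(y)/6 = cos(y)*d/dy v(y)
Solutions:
 v(y) = C1*cos(y)^(5/6)


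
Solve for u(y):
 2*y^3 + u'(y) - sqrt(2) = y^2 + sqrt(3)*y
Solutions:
 u(y) = C1 - y^4/2 + y^3/3 + sqrt(3)*y^2/2 + sqrt(2)*y


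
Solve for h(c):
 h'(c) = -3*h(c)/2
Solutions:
 h(c) = C1*exp(-3*c/2)


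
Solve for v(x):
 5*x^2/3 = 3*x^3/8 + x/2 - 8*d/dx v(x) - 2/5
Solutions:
 v(x) = C1 + 3*x^4/256 - 5*x^3/72 + x^2/32 - x/20


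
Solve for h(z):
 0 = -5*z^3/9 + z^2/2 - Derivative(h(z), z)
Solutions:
 h(z) = C1 - 5*z^4/36 + z^3/6


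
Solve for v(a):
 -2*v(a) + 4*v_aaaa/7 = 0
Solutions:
 v(a) = C1*exp(-2^(3/4)*7^(1/4)*a/2) + C2*exp(2^(3/4)*7^(1/4)*a/2) + C3*sin(2^(3/4)*7^(1/4)*a/2) + C4*cos(2^(3/4)*7^(1/4)*a/2)


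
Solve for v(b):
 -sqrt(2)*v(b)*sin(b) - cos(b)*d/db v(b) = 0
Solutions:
 v(b) = C1*cos(b)^(sqrt(2))


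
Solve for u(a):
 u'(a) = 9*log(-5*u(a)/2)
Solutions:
 -Integral(1/(log(-_y) - log(2) + log(5)), (_y, u(a)))/9 = C1 - a


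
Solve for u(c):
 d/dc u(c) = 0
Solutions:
 u(c) = C1


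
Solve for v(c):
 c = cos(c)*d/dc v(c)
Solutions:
 v(c) = C1 + Integral(c/cos(c), c)


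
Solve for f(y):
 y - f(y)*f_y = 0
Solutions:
 f(y) = -sqrt(C1 + y^2)
 f(y) = sqrt(C1 + y^2)


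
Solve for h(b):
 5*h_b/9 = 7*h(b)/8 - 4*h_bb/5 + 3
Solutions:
 h(b) = C1*exp(b*(-25 + sqrt(6295))/72) + C2*exp(-b*(25 + sqrt(6295))/72) - 24/7


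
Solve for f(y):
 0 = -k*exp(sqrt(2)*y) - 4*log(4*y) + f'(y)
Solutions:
 f(y) = C1 + sqrt(2)*k*exp(sqrt(2)*y)/2 + 4*y*log(y) + 4*y*(-1 + 2*log(2))


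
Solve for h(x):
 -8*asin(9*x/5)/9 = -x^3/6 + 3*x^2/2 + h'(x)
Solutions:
 h(x) = C1 + x^4/24 - x^3/2 - 8*x*asin(9*x/5)/9 - 8*sqrt(25 - 81*x^2)/81


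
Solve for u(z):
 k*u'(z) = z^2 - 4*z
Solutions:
 u(z) = C1 + z^3/(3*k) - 2*z^2/k


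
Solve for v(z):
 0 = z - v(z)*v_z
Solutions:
 v(z) = -sqrt(C1 + z^2)
 v(z) = sqrt(C1 + z^2)


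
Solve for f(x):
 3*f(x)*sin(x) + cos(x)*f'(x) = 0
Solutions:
 f(x) = C1*cos(x)^3


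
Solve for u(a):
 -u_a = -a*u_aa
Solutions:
 u(a) = C1 + C2*a^2


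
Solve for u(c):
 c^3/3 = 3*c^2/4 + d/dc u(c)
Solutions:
 u(c) = C1 + c^4/12 - c^3/4


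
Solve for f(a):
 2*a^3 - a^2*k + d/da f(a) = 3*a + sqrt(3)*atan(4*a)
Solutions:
 f(a) = C1 - a^4/2 + a^3*k/3 + 3*a^2/2 + sqrt(3)*(a*atan(4*a) - log(16*a^2 + 1)/8)


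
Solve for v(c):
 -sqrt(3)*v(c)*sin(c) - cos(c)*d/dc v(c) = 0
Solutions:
 v(c) = C1*cos(c)^(sqrt(3))


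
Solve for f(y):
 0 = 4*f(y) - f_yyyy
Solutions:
 f(y) = C1*exp(-sqrt(2)*y) + C2*exp(sqrt(2)*y) + C3*sin(sqrt(2)*y) + C4*cos(sqrt(2)*y)


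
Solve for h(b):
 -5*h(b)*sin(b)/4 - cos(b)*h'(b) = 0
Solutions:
 h(b) = C1*cos(b)^(5/4)


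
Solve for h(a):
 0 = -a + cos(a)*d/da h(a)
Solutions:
 h(a) = C1 + Integral(a/cos(a), a)


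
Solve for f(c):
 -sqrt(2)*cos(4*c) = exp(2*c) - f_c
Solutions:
 f(c) = C1 + exp(2*c)/2 + sqrt(2)*sin(4*c)/4


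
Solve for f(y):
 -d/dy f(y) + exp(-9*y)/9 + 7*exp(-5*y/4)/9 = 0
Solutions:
 f(y) = C1 - exp(-9*y)/81 - 28*exp(-5*y/4)/45


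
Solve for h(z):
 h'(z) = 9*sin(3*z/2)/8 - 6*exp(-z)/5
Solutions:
 h(z) = C1 - 3*cos(3*z/2)/4 + 6*exp(-z)/5


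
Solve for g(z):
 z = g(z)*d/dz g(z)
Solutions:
 g(z) = -sqrt(C1 + z^2)
 g(z) = sqrt(C1 + z^2)


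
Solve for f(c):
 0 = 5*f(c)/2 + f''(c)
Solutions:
 f(c) = C1*sin(sqrt(10)*c/2) + C2*cos(sqrt(10)*c/2)


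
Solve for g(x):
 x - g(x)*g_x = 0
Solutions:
 g(x) = -sqrt(C1 + x^2)
 g(x) = sqrt(C1 + x^2)


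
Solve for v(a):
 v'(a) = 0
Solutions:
 v(a) = C1


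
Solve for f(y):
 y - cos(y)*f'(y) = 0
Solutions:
 f(y) = C1 + Integral(y/cos(y), y)


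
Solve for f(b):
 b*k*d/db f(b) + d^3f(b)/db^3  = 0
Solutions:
 f(b) = C1 + Integral(C2*airyai(b*(-k)^(1/3)) + C3*airybi(b*(-k)^(1/3)), b)


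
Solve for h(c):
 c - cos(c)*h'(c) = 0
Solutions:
 h(c) = C1 + Integral(c/cos(c), c)


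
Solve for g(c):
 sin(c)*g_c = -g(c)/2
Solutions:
 g(c) = C1*(cos(c) + 1)^(1/4)/(cos(c) - 1)^(1/4)


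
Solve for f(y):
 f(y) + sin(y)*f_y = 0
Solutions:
 f(y) = C1*sqrt(cos(y) + 1)/sqrt(cos(y) - 1)


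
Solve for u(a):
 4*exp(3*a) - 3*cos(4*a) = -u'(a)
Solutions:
 u(a) = C1 - 4*exp(3*a)/3 + 3*sin(4*a)/4


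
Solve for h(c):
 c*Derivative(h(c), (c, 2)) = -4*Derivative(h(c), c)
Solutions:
 h(c) = C1 + C2/c^3


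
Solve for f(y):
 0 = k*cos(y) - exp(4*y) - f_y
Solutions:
 f(y) = C1 + k*sin(y) - exp(4*y)/4


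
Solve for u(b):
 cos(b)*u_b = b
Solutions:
 u(b) = C1 + Integral(b/cos(b), b)


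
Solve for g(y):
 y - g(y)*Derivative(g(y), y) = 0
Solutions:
 g(y) = -sqrt(C1 + y^2)
 g(y) = sqrt(C1 + y^2)


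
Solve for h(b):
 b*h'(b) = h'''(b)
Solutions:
 h(b) = C1 + Integral(C2*airyai(b) + C3*airybi(b), b)


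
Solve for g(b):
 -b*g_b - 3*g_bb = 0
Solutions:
 g(b) = C1 + C2*erf(sqrt(6)*b/6)


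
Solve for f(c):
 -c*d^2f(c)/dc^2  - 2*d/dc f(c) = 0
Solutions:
 f(c) = C1 + C2/c


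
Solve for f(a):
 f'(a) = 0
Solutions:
 f(a) = C1


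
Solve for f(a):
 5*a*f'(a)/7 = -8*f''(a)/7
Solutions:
 f(a) = C1 + C2*erf(sqrt(5)*a/4)


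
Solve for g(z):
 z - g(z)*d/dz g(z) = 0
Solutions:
 g(z) = -sqrt(C1 + z^2)
 g(z) = sqrt(C1 + z^2)


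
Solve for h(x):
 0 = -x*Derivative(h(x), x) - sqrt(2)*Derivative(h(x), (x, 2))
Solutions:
 h(x) = C1 + C2*erf(2^(1/4)*x/2)


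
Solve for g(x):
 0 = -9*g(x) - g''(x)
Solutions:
 g(x) = C1*sin(3*x) + C2*cos(3*x)


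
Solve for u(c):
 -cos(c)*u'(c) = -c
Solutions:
 u(c) = C1 + Integral(c/cos(c), c)


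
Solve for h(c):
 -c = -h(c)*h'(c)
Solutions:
 h(c) = -sqrt(C1 + c^2)
 h(c) = sqrt(C1 + c^2)


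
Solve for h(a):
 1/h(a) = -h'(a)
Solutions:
 h(a) = -sqrt(C1 - 2*a)
 h(a) = sqrt(C1 - 2*a)


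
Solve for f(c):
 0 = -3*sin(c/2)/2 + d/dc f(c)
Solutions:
 f(c) = C1 - 3*cos(c/2)


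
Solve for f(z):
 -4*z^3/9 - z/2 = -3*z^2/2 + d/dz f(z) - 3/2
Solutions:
 f(z) = C1 - z^4/9 + z^3/2 - z^2/4 + 3*z/2


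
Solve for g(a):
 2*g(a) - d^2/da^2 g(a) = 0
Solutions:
 g(a) = C1*exp(-sqrt(2)*a) + C2*exp(sqrt(2)*a)


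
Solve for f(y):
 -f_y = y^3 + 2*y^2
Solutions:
 f(y) = C1 - y^4/4 - 2*y^3/3


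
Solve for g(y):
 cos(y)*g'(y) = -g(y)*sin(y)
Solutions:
 g(y) = C1*cos(y)


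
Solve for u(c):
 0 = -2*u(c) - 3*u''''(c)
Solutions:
 u(c) = (C1*sin(6^(3/4)*c/6) + C2*cos(6^(3/4)*c/6))*exp(-6^(3/4)*c/6) + (C3*sin(6^(3/4)*c/6) + C4*cos(6^(3/4)*c/6))*exp(6^(3/4)*c/6)


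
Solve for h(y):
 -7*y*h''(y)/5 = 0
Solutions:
 h(y) = C1 + C2*y


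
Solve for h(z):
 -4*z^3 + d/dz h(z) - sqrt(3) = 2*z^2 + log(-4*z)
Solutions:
 h(z) = C1 + z^4 + 2*z^3/3 + z*log(-z) + z*(-1 + 2*log(2) + sqrt(3))


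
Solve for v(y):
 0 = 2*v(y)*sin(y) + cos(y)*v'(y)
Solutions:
 v(y) = C1*cos(y)^2


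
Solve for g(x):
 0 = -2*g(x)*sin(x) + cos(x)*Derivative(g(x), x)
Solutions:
 g(x) = C1/cos(x)^2


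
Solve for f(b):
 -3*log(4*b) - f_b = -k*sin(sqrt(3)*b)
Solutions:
 f(b) = C1 - 3*b*log(b) - 6*b*log(2) + 3*b - sqrt(3)*k*cos(sqrt(3)*b)/3


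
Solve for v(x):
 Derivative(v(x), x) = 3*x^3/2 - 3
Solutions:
 v(x) = C1 + 3*x^4/8 - 3*x


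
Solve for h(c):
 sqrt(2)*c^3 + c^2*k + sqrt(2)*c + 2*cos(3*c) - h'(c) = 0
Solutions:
 h(c) = C1 + sqrt(2)*c^4/4 + c^3*k/3 + sqrt(2)*c^2/2 + 2*sin(3*c)/3


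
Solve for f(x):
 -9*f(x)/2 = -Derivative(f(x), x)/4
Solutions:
 f(x) = C1*exp(18*x)


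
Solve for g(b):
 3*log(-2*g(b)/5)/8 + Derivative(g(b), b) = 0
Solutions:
 8*Integral(1/(log(-_y) - log(5) + log(2)), (_y, g(b)))/3 = C1 - b


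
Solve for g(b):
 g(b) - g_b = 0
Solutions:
 g(b) = C1*exp(b)


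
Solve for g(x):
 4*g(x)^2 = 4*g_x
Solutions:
 g(x) = -1/(C1 + x)


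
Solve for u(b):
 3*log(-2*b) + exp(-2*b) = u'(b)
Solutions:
 u(b) = C1 + 3*b*log(-b) + 3*b*(-1 + log(2)) - exp(-2*b)/2


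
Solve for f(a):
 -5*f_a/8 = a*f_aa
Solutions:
 f(a) = C1 + C2*a^(3/8)


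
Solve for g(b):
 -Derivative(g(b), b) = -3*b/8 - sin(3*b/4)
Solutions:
 g(b) = C1 + 3*b^2/16 - 4*cos(3*b/4)/3


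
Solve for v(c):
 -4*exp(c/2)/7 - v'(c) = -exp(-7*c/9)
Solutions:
 v(c) = C1 - 8*exp(c/2)/7 - 9*exp(-7*c/9)/7


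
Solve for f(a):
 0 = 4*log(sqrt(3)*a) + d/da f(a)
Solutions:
 f(a) = C1 - 4*a*log(a) - a*log(9) + 4*a


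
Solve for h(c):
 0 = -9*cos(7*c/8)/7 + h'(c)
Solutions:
 h(c) = C1 + 72*sin(7*c/8)/49


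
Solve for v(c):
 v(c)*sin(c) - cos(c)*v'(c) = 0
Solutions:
 v(c) = C1/cos(c)


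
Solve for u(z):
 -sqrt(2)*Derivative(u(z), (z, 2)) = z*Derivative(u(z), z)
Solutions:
 u(z) = C1 + C2*erf(2^(1/4)*z/2)


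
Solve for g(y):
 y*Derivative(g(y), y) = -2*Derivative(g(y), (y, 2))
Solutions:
 g(y) = C1 + C2*erf(y/2)


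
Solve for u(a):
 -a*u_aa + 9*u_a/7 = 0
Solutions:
 u(a) = C1 + C2*a^(16/7)


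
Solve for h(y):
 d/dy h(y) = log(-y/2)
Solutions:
 h(y) = C1 + y*log(-y) + y*(-1 - log(2))


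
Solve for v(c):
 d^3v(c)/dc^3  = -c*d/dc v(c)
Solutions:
 v(c) = C1 + Integral(C2*airyai(-c) + C3*airybi(-c), c)


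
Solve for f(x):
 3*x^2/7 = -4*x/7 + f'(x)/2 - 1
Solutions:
 f(x) = C1 + 2*x^3/7 + 4*x^2/7 + 2*x


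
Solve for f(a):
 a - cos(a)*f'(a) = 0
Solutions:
 f(a) = C1 + Integral(a/cos(a), a)


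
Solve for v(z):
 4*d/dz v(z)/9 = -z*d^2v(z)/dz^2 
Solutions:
 v(z) = C1 + C2*z^(5/9)


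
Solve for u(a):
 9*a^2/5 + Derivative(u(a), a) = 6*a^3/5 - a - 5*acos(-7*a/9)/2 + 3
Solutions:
 u(a) = C1 + 3*a^4/10 - 3*a^3/5 - a^2/2 - 5*a*acos(-7*a/9)/2 + 3*a - 5*sqrt(81 - 49*a^2)/14


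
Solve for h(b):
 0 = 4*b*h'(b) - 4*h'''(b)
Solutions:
 h(b) = C1 + Integral(C2*airyai(b) + C3*airybi(b), b)


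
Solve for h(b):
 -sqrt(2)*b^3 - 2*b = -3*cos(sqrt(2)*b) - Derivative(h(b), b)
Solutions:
 h(b) = C1 + sqrt(2)*b^4/4 + b^2 - 3*sqrt(2)*sin(sqrt(2)*b)/2


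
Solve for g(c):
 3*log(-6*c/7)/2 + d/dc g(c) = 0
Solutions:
 g(c) = C1 - 3*c*log(-c)/2 + 3*c*(-log(6) + 1 + log(7))/2


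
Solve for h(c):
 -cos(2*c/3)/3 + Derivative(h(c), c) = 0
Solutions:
 h(c) = C1 + sin(2*c/3)/2


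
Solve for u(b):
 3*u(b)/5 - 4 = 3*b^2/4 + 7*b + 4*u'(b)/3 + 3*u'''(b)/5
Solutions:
 u(b) = C1*exp(-b*(-40*18^(1/3)/(243 + sqrt(155049))^(1/3) + 12^(1/3)*(243 + sqrt(155049))^(1/3))/36)*sin(2^(1/3)*3^(1/6)*b*(120/(243 + sqrt(155049))^(1/3) + 2^(1/3)*3^(2/3)*(243 + sqrt(155049))^(1/3))/36) + C2*exp(-b*(-40*18^(1/3)/(243 + sqrt(155049))^(1/3) + 12^(1/3)*(243 + sqrt(155049))^(1/3))/36)*cos(2^(1/3)*3^(1/6)*b*(120/(243 + sqrt(155049))^(1/3) + 2^(1/3)*3^(2/3)*(243 + sqrt(155049))^(1/3))/36) + C3*exp(b*(-40*18^(1/3)/(243 + sqrt(155049))^(1/3) + 12^(1/3)*(243 + sqrt(155049))^(1/3))/18) + 5*b^2/4 + 155*b/9 + 3640/81


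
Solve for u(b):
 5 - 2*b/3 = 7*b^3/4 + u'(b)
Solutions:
 u(b) = C1 - 7*b^4/16 - b^2/3 + 5*b


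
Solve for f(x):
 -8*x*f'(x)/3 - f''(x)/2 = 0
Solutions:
 f(x) = C1 + C2*erf(2*sqrt(6)*x/3)


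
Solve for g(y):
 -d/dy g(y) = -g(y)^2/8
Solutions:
 g(y) = -8/(C1 + y)


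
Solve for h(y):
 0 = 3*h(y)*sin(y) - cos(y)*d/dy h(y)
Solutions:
 h(y) = C1/cos(y)^3


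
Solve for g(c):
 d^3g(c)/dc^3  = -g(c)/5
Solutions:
 g(c) = C3*exp(-5^(2/3)*c/5) + (C1*sin(sqrt(3)*5^(2/3)*c/10) + C2*cos(sqrt(3)*5^(2/3)*c/10))*exp(5^(2/3)*c/10)


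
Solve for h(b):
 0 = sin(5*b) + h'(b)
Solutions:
 h(b) = C1 + cos(5*b)/5


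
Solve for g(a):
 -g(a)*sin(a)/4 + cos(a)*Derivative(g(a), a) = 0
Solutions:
 g(a) = C1/cos(a)^(1/4)


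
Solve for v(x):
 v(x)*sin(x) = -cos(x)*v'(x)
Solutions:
 v(x) = C1*cos(x)


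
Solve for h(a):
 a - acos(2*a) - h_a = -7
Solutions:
 h(a) = C1 + a^2/2 - a*acos(2*a) + 7*a + sqrt(1 - 4*a^2)/2


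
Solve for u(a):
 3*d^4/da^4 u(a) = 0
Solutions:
 u(a) = C1 + C2*a + C3*a^2 + C4*a^3


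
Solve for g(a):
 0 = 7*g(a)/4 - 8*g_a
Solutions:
 g(a) = C1*exp(7*a/32)


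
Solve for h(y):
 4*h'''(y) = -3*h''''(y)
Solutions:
 h(y) = C1 + C2*y + C3*y^2 + C4*exp(-4*y/3)


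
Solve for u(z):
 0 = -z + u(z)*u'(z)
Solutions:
 u(z) = -sqrt(C1 + z^2)
 u(z) = sqrt(C1 + z^2)


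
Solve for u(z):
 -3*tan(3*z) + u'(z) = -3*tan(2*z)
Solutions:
 u(z) = C1 + 3*log(cos(2*z))/2 - log(cos(3*z))


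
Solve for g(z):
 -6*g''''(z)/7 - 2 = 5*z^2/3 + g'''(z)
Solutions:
 g(z) = C1 + C2*z + C3*z^2 + C4*exp(-7*z/6) - z^5/36 + 5*z^4/42 - 109*z^3/147


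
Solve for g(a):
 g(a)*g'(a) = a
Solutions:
 g(a) = -sqrt(C1 + a^2)
 g(a) = sqrt(C1 + a^2)


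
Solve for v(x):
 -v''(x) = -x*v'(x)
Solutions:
 v(x) = C1 + C2*erfi(sqrt(2)*x/2)


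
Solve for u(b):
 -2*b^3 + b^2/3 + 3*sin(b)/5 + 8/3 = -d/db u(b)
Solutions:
 u(b) = C1 + b^4/2 - b^3/9 - 8*b/3 + 3*cos(b)/5


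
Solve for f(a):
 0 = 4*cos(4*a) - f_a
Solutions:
 f(a) = C1 + sin(4*a)


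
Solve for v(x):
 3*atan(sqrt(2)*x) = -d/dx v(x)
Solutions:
 v(x) = C1 - 3*x*atan(sqrt(2)*x) + 3*sqrt(2)*log(2*x^2 + 1)/4


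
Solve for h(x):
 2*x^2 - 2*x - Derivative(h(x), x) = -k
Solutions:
 h(x) = C1 + k*x + 2*x^3/3 - x^2


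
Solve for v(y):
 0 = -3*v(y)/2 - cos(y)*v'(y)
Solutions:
 v(y) = C1*(sin(y) - 1)^(3/4)/(sin(y) + 1)^(3/4)


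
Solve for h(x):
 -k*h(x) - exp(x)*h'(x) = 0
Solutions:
 h(x) = C1*exp(k*exp(-x))


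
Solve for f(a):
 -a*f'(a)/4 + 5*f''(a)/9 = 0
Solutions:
 f(a) = C1 + C2*erfi(3*sqrt(10)*a/20)


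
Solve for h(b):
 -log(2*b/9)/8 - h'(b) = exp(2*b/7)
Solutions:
 h(b) = C1 - b*log(b)/8 + b*(-log(2) + 1 + 2*log(3))/8 - 7*exp(2*b/7)/2


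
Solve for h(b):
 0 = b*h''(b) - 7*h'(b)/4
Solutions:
 h(b) = C1 + C2*b^(11/4)


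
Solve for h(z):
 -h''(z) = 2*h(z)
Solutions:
 h(z) = C1*sin(sqrt(2)*z) + C2*cos(sqrt(2)*z)


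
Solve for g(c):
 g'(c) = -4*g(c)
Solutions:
 g(c) = C1*exp(-4*c)


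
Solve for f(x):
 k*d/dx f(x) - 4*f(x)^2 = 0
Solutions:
 f(x) = -k/(C1*k + 4*x)


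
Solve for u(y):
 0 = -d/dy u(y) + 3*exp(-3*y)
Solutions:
 u(y) = C1 - exp(-3*y)


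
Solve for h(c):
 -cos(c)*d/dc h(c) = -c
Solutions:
 h(c) = C1 + Integral(c/cos(c), c)


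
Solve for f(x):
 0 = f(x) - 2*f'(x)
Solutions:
 f(x) = C1*exp(x/2)


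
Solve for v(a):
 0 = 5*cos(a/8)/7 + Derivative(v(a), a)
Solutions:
 v(a) = C1 - 40*sin(a/8)/7


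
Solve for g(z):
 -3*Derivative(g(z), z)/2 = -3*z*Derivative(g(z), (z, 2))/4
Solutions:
 g(z) = C1 + C2*z^3


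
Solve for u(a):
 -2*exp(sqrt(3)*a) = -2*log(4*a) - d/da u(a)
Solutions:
 u(a) = C1 - 2*a*log(a) + 2*a*(1 - 2*log(2)) + 2*sqrt(3)*exp(sqrt(3)*a)/3


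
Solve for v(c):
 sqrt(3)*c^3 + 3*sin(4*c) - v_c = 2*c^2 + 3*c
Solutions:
 v(c) = C1 + sqrt(3)*c^4/4 - 2*c^3/3 - 3*c^2/2 - 3*cos(4*c)/4


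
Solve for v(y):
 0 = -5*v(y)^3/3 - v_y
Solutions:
 v(y) = -sqrt(6)*sqrt(-1/(C1 - 5*y))/2
 v(y) = sqrt(6)*sqrt(-1/(C1 - 5*y))/2


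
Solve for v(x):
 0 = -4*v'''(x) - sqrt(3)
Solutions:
 v(x) = C1 + C2*x + C3*x^2 - sqrt(3)*x^3/24


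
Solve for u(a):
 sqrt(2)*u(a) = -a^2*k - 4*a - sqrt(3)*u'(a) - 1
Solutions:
 u(a) = C1*exp(-sqrt(6)*a/3) - sqrt(2)*a^2*k/2 + sqrt(3)*a*k - 2*sqrt(2)*a - 3*sqrt(2)*k/2 - sqrt(2)/2 + 2*sqrt(3)


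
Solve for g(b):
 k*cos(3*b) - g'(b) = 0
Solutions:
 g(b) = C1 + k*sin(3*b)/3


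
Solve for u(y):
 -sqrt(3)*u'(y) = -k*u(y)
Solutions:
 u(y) = C1*exp(sqrt(3)*k*y/3)


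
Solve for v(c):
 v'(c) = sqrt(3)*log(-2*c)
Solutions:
 v(c) = C1 + sqrt(3)*c*log(-c) + sqrt(3)*c*(-1 + log(2))


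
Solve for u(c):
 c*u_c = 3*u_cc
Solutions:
 u(c) = C1 + C2*erfi(sqrt(6)*c/6)


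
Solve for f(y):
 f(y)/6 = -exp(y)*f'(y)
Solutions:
 f(y) = C1*exp(exp(-y)/6)


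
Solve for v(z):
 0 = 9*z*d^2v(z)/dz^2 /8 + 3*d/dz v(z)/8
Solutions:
 v(z) = C1 + C2*z^(2/3)


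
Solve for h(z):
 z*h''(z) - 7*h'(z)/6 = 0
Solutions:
 h(z) = C1 + C2*z^(13/6)


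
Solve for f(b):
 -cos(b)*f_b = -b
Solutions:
 f(b) = C1 + Integral(b/cos(b), b)


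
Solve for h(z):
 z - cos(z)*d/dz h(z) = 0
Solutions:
 h(z) = C1 + Integral(z/cos(z), z)


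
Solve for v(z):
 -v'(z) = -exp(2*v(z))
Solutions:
 v(z) = log(-sqrt(-1/(C1 + z))) - log(2)/2
 v(z) = log(-1/(C1 + z))/2 - log(2)/2


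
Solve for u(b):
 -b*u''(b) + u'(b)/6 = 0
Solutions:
 u(b) = C1 + C2*b^(7/6)


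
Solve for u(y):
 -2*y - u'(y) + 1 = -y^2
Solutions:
 u(y) = C1 + y^3/3 - y^2 + y


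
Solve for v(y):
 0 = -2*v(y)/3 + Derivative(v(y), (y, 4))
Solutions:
 v(y) = C1*exp(-2^(1/4)*3^(3/4)*y/3) + C2*exp(2^(1/4)*3^(3/4)*y/3) + C3*sin(2^(1/4)*3^(3/4)*y/3) + C4*cos(2^(1/4)*3^(3/4)*y/3)


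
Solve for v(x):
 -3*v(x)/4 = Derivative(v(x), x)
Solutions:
 v(x) = C1*exp(-3*x/4)


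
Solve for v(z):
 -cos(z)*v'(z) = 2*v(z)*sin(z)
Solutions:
 v(z) = C1*cos(z)^2


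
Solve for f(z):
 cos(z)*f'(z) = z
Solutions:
 f(z) = C1 + Integral(z/cos(z), z)


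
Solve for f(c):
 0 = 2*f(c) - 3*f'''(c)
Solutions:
 f(c) = C3*exp(2^(1/3)*3^(2/3)*c/3) + (C1*sin(2^(1/3)*3^(1/6)*c/2) + C2*cos(2^(1/3)*3^(1/6)*c/2))*exp(-2^(1/3)*3^(2/3)*c/6)


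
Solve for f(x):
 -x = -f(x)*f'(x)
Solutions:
 f(x) = -sqrt(C1 + x^2)
 f(x) = sqrt(C1 + x^2)


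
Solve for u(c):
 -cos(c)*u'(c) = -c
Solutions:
 u(c) = C1 + Integral(c/cos(c), c)


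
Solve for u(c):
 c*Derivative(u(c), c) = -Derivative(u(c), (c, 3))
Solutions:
 u(c) = C1 + Integral(C2*airyai(-c) + C3*airybi(-c), c)


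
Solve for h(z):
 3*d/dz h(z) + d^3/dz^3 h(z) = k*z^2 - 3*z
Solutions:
 h(z) = C1 + C2*sin(sqrt(3)*z) + C3*cos(sqrt(3)*z) + k*z^3/9 - 2*k*z/9 - z^2/2


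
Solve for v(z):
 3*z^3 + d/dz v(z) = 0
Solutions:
 v(z) = C1 - 3*z^4/4


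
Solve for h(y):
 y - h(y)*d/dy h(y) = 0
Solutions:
 h(y) = -sqrt(C1 + y^2)
 h(y) = sqrt(C1 + y^2)


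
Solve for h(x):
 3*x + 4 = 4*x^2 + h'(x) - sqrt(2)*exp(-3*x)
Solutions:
 h(x) = C1 - 4*x^3/3 + 3*x^2/2 + 4*x - sqrt(2)*exp(-3*x)/3


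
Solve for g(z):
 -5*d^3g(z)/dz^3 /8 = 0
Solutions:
 g(z) = C1 + C2*z + C3*z^2


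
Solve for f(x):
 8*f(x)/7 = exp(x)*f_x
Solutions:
 f(x) = C1*exp(-8*exp(-x)/7)


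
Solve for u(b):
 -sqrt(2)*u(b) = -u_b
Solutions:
 u(b) = C1*exp(sqrt(2)*b)


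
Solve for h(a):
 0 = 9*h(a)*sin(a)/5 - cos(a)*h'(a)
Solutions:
 h(a) = C1/cos(a)^(9/5)


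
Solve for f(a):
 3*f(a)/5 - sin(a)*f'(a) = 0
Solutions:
 f(a) = C1*(cos(a) - 1)^(3/10)/(cos(a) + 1)^(3/10)


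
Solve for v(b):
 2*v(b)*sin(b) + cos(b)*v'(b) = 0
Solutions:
 v(b) = C1*cos(b)^2


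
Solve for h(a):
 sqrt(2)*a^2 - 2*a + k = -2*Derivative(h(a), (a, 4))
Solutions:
 h(a) = C1 + C2*a + C3*a^2 + C4*a^3 - sqrt(2)*a^6/720 + a^5/120 - a^4*k/48


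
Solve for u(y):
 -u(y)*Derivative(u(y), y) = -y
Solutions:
 u(y) = -sqrt(C1 + y^2)
 u(y) = sqrt(C1 + y^2)


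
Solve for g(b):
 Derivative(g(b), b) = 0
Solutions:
 g(b) = C1


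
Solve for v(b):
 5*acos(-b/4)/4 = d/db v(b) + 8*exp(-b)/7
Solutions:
 v(b) = C1 + 5*b*acos(-b/4)/4 + 5*sqrt(16 - b^2)/4 + 8*exp(-b)/7


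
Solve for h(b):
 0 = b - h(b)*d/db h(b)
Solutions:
 h(b) = -sqrt(C1 + b^2)
 h(b) = sqrt(C1 + b^2)


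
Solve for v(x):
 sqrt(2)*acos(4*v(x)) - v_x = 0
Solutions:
 Integral(1/acos(4*_y), (_y, v(x))) = C1 + sqrt(2)*x


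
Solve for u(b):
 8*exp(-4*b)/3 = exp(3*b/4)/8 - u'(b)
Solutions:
 u(b) = C1 + exp(3*b/4)/6 + 2*exp(-4*b)/3


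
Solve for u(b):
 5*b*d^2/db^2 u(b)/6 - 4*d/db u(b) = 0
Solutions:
 u(b) = C1 + C2*b^(29/5)


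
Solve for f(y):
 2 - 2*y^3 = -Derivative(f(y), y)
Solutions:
 f(y) = C1 + y^4/2 - 2*y


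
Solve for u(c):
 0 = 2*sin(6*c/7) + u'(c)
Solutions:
 u(c) = C1 + 7*cos(6*c/7)/3


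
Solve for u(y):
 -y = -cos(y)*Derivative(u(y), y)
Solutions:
 u(y) = C1 + Integral(y/cos(y), y)


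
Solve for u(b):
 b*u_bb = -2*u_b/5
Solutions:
 u(b) = C1 + C2*b^(3/5)


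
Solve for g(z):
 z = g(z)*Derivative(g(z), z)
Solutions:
 g(z) = -sqrt(C1 + z^2)
 g(z) = sqrt(C1 + z^2)


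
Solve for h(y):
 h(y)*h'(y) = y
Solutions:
 h(y) = -sqrt(C1 + y^2)
 h(y) = sqrt(C1 + y^2)


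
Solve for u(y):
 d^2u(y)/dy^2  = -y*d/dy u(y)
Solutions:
 u(y) = C1 + C2*erf(sqrt(2)*y/2)


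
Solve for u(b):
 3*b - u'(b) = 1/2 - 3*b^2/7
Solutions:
 u(b) = C1 + b^3/7 + 3*b^2/2 - b/2


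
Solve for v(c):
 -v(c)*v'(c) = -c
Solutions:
 v(c) = -sqrt(C1 + c^2)
 v(c) = sqrt(C1 + c^2)


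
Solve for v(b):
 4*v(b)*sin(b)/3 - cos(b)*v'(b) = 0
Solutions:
 v(b) = C1/cos(b)^(4/3)


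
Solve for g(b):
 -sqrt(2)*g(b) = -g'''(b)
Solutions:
 g(b) = C3*exp(2^(1/6)*b) + (C1*sin(2^(1/6)*sqrt(3)*b/2) + C2*cos(2^(1/6)*sqrt(3)*b/2))*exp(-2^(1/6)*b/2)


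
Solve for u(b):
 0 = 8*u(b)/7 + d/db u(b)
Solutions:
 u(b) = C1*exp(-8*b/7)


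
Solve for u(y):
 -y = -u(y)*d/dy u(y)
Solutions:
 u(y) = -sqrt(C1 + y^2)
 u(y) = sqrt(C1 + y^2)


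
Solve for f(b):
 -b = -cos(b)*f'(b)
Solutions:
 f(b) = C1 + Integral(b/cos(b), b)


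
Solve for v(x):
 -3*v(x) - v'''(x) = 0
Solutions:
 v(x) = C3*exp(-3^(1/3)*x) + (C1*sin(3^(5/6)*x/2) + C2*cos(3^(5/6)*x/2))*exp(3^(1/3)*x/2)


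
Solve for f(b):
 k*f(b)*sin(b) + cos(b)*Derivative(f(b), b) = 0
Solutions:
 f(b) = C1*exp(k*log(cos(b)))


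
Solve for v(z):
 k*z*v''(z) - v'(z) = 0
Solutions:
 v(z) = C1 + z^(((re(k) + 1)*re(k) + im(k)^2)/(re(k)^2 + im(k)^2))*(C2*sin(log(z)*Abs(im(k))/(re(k)^2 + im(k)^2)) + C3*cos(log(z)*im(k)/(re(k)^2 + im(k)^2)))


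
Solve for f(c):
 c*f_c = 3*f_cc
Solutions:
 f(c) = C1 + C2*erfi(sqrt(6)*c/6)


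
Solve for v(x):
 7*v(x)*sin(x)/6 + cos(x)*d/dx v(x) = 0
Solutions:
 v(x) = C1*cos(x)^(7/6)


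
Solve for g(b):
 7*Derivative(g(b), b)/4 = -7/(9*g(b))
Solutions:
 g(b) = -sqrt(C1 - 8*b)/3
 g(b) = sqrt(C1 - 8*b)/3


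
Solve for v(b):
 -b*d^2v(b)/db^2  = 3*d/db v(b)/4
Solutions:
 v(b) = C1 + C2*b^(1/4)


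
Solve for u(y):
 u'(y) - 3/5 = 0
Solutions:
 u(y) = C1 + 3*y/5


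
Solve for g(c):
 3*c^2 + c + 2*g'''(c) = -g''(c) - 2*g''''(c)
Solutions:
 g(c) = C1 + C2*c - c^4/4 + 11*c^3/6 - 5*c^2 + (C3*sin(c/2) + C4*cos(c/2))*exp(-c/2)
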